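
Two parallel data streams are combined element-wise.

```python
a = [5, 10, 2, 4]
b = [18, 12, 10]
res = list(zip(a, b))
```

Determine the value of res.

Step 1: zip stops at shortest (len(a)=4, len(b)=3):
  Index 0: (5, 18)
  Index 1: (10, 12)
  Index 2: (2, 10)
Step 2: Last element of a (4) has no pair, dropped.
Therefore res = [(5, 18), (10, 12), (2, 10)].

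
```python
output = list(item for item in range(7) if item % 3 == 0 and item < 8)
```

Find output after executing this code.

Step 1: Filter range(7) where item % 3 == 0 and item < 8:
  item=0: both conditions met, included
  item=1: excluded (1 % 3 != 0)
  item=2: excluded (2 % 3 != 0)
  item=3: both conditions met, included
  item=4: excluded (4 % 3 != 0)
  item=5: excluded (5 % 3 != 0)
  item=6: both conditions met, included
Therefore output = [0, 3, 6].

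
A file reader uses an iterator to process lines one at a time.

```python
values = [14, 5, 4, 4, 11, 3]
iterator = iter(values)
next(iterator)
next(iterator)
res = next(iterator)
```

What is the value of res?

Step 1: Create iterator over [14, 5, 4, 4, 11, 3].
Step 2: next() consumes 14.
Step 3: next() consumes 5.
Step 4: next() returns 4.
Therefore res = 4.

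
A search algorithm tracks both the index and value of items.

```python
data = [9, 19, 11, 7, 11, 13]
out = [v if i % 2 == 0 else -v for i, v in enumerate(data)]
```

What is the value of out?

Step 1: For each (i, v), keep v if i is even, negate if odd:
  i=0 (even): keep 9
  i=1 (odd): negate to -19
  i=2 (even): keep 11
  i=3 (odd): negate to -7
  i=4 (even): keep 11
  i=5 (odd): negate to -13
Therefore out = [9, -19, 11, -7, 11, -13].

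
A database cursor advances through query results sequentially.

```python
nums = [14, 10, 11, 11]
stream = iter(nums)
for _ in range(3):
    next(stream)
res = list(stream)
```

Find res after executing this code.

Step 1: Create iterator over [14, 10, 11, 11].
Step 2: Advance 3 positions (consuming [14, 10, 11]).
Step 3: list() collects remaining elements: [11].
Therefore res = [11].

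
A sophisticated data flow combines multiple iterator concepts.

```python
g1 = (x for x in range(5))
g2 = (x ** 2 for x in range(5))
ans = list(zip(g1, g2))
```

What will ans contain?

Step 1: g1 produces [0, 1, 2, 3, 4].
Step 2: g2 produces [0, 1, 4, 9, 16].
Step 3: zip pairs them: [(0, 0), (1, 1), (2, 4), (3, 9), (4, 16)].
Therefore ans = [(0, 0), (1, 1), (2, 4), (3, 9), (4, 16)].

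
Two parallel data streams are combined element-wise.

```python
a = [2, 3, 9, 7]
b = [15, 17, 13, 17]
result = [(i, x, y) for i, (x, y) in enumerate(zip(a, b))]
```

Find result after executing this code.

Step 1: enumerate(zip(a, b)) gives index with paired elements:
  i=0: (2, 15)
  i=1: (3, 17)
  i=2: (9, 13)
  i=3: (7, 17)
Therefore result = [(0, 2, 15), (1, 3, 17), (2, 9, 13), (3, 7, 17)].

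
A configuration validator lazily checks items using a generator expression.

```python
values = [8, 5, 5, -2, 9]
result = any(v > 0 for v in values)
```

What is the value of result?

Step 1: Check v > 0 for each element in [8, 5, 5, -2, 9]:
  8 > 0: True
  5 > 0: True
  5 > 0: True
  -2 > 0: False
  9 > 0: True
Step 2: any() returns True.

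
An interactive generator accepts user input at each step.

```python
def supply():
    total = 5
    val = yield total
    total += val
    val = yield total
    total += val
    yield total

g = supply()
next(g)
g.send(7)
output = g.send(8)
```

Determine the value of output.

Step 1: next() -> yield total=5.
Step 2: send(7) -> val=7, total = 5+7 = 12, yield 12.
Step 3: send(8) -> val=8, total = 12+8 = 20, yield 20.
Therefore output = 20.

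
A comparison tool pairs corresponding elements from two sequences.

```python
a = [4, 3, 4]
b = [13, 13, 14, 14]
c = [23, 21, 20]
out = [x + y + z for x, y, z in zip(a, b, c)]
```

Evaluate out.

Step 1: zip three lists (truncates to shortest, len=3):
  4 + 13 + 23 = 40
  3 + 13 + 21 = 37
  4 + 14 + 20 = 38
Therefore out = [40, 37, 38].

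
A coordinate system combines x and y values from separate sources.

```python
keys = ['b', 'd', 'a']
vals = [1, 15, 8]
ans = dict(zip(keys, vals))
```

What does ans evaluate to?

Step 1: zip pairs keys with values:
  'b' -> 1
  'd' -> 15
  'a' -> 8
Therefore ans = {'b': 1, 'd': 15, 'a': 8}.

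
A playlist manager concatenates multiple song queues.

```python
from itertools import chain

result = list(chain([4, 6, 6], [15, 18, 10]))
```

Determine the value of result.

Step 1: chain() concatenates iterables: [4, 6, 6] + [15, 18, 10].
Therefore result = [4, 6, 6, 15, 18, 10].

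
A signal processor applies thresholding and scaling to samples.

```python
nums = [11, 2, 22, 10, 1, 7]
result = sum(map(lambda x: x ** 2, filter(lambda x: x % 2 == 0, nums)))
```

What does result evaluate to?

Step 1: Filter even numbers from [11, 2, 22, 10, 1, 7]: [2, 22, 10]
Step 2: Square each: [4, 484, 100]
Step 3: Sum = 588.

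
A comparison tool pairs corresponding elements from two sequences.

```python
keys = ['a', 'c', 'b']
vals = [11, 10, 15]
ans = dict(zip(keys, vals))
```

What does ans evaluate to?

Step 1: zip pairs keys with values:
  'a' -> 11
  'c' -> 10
  'b' -> 15
Therefore ans = {'a': 11, 'c': 10, 'b': 15}.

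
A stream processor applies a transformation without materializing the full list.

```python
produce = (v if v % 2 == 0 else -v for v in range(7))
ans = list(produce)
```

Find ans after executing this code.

Step 1: For each v in range(7), yield v if even, else -v:
  v=0: even, yield 0
  v=1: odd, yield -1
  v=2: even, yield 2
  v=3: odd, yield -3
  v=4: even, yield 4
  v=5: odd, yield -5
  v=6: even, yield 6
Therefore ans = [0, -1, 2, -3, 4, -5, 6].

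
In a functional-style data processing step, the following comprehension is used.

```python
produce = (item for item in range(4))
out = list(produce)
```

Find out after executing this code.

Step 1: Generator expression iterates range(4): [0, 1, 2, 3].
Step 2: list() collects all values.
Therefore out = [0, 1, 2, 3].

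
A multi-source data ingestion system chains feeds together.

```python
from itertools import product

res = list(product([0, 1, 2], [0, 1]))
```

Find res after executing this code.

Step 1: product([0, 1, 2], [0, 1]) gives all pairs:
  (0, 0)
  (0, 1)
  (1, 0)
  (1, 1)
  (2, 0)
  (2, 1)
Therefore res = [(0, 0), (0, 1), (1, 0), (1, 1), (2, 0), (2, 1)].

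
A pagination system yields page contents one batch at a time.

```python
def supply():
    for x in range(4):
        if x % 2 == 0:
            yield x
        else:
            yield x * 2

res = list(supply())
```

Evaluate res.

Step 1: For each x in range(4), yield x if even, else x*2:
  x=0 (even): yield 0
  x=1 (odd): yield 1*2 = 2
  x=2 (even): yield 2
  x=3 (odd): yield 3*2 = 6
Therefore res = [0, 2, 2, 6].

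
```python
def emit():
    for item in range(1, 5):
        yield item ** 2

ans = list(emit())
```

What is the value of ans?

Step 1: For each item in range(1, 5), yield item**2:
  item=1: yield 1**2 = 1
  item=2: yield 2**2 = 4
  item=3: yield 3**2 = 9
  item=4: yield 4**2 = 16
Therefore ans = [1, 4, 9, 16].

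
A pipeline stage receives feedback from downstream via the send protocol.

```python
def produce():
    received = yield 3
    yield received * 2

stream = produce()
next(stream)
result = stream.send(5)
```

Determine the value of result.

Step 1: next(stream) advances to first yield, producing 3.
Step 2: send(5) resumes, received = 5.
Step 3: yield received * 2 = 5 * 2 = 10.
Therefore result = 10.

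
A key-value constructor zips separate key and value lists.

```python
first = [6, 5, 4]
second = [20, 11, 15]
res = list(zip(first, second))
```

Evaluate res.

Step 1: zip pairs elements at same index:
  Index 0: (6, 20)
  Index 1: (5, 11)
  Index 2: (4, 15)
Therefore res = [(6, 20), (5, 11), (4, 15)].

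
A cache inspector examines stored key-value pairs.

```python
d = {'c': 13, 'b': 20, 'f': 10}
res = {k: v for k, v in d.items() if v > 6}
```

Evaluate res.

Step 1: Filter items where value > 6:
  'c': 13 > 6: kept
  'b': 20 > 6: kept
  'f': 10 > 6: kept
Therefore res = {'c': 13, 'b': 20, 'f': 10}.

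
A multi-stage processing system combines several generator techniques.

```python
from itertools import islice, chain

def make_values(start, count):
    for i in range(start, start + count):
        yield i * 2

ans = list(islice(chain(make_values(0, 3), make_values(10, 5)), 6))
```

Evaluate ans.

Step 1: make_values(0, 3) yields [0, 2, 4].
Step 2: make_values(10, 5) yields [20, 22, 24, 26, 28].
Step 3: chain concatenates: [0, 2, 4, 20, 22, 24, 26, 28].
Step 4: islice takes first 6: [0, 2, 4, 20, 22, 24].
Therefore ans = [0, 2, 4, 20, 22, 24].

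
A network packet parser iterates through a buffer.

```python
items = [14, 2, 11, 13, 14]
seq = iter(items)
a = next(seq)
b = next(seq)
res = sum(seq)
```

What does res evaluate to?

Step 1: Create iterator over [14, 2, 11, 13, 14].
Step 2: a = next() = 14, b = next() = 2.
Step 3: sum() of remaining [11, 13, 14] = 38.
Therefore res = 38.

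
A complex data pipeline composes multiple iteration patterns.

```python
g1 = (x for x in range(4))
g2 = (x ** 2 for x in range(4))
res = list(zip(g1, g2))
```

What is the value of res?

Step 1: g1 produces [0, 1, 2, 3].
Step 2: g2 produces [0, 1, 4, 9].
Step 3: zip pairs them: [(0, 0), (1, 1), (2, 4), (3, 9)].
Therefore res = [(0, 0), (1, 1), (2, 4), (3, 9)].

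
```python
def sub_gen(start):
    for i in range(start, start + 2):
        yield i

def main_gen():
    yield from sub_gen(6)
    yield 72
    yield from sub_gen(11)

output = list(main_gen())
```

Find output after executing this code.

Step 1: main_gen() delegates to sub_gen(6):
  yield 6
  yield 7
Step 2: yield 72
Step 3: Delegates to sub_gen(11):
  yield 11
  yield 12
Therefore output = [6, 7, 72, 11, 12].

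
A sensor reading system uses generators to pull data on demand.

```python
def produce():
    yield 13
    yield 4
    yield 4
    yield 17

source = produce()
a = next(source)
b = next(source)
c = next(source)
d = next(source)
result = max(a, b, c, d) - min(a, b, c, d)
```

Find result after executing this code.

Step 1: Create generator and consume all values:
  a = next(source) = 13
  b = next(source) = 4
  c = next(source) = 4
  d = next(source) = 17
Step 2: max = 17, min = 4, result = 17 - 4 = 13.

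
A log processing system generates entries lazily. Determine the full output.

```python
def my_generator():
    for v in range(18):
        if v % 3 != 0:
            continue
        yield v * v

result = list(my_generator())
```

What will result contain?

Step 1: Only yield v**2 when v is divisible by 3:
  v=0: 0 % 3 == 0, yield 0**2 = 0
  v=3: 3 % 3 == 0, yield 3**2 = 9
  v=6: 6 % 3 == 0, yield 6**2 = 36
  v=9: 9 % 3 == 0, yield 9**2 = 81
  v=12: 12 % 3 == 0, yield 12**2 = 144
  v=15: 15 % 3 == 0, yield 15**2 = 225
Therefore result = [0, 9, 36, 81, 144, 225].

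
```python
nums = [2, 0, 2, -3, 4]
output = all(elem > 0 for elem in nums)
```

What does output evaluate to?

Step 1: Check elem > 0 for each element in [2, 0, 2, -3, 4]:
  2 > 0: True
  0 > 0: False
  2 > 0: True
  -3 > 0: False
  4 > 0: True
Step 2: all() returns False.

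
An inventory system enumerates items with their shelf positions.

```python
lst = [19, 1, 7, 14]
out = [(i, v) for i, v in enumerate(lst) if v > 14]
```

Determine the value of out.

Step 1: Filter enumerate([19, 1, 7, 14]) keeping v > 14:
  (0, 19): 19 > 14, included
  (1, 1): 1 <= 14, excluded
  (2, 7): 7 <= 14, excluded
  (3, 14): 14 <= 14, excluded
Therefore out = [(0, 19)].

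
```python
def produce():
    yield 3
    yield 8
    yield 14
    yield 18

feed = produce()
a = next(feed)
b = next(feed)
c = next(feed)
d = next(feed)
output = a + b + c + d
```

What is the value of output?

Step 1: Create generator and consume all values:
  a = next(feed) = 3
  b = next(feed) = 8
  c = next(feed) = 14
  d = next(feed) = 18
Step 2: output = 3 + 8 + 14 + 18 = 43.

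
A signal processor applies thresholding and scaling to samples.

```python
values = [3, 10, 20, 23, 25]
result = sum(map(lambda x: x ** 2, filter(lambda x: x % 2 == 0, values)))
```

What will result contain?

Step 1: Filter even numbers from [3, 10, 20, 23, 25]: [10, 20]
Step 2: Square each: [100, 400]
Step 3: Sum = 500.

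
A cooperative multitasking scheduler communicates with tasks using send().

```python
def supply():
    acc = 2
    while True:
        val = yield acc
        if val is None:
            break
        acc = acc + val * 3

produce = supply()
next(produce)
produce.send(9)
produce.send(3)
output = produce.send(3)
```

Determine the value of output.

Step 1: next() -> yield acc=2.
Step 2: send(9) -> val=9, acc = 2 + 9*3 = 29, yield 29.
Step 3: send(3) -> val=3, acc = 29 + 3*3 = 38, yield 38.
Step 4: send(3) -> val=3, acc = 38 + 3*3 = 47, yield 47.
Therefore output = 47.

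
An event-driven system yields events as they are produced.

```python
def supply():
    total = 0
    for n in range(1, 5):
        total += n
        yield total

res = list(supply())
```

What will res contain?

Step 1: Generator accumulates running sum:
  n=1: total = 1, yield 1
  n=2: total = 3, yield 3
  n=3: total = 6, yield 6
  n=4: total = 10, yield 10
Therefore res = [1, 3, 6, 10].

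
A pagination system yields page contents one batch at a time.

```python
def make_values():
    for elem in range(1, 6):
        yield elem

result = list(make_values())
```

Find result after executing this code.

Step 1: The generator yields each value from range(1, 6).
Step 2: list() consumes all yields: [1, 2, 3, 4, 5].
Therefore result = [1, 2, 3, 4, 5].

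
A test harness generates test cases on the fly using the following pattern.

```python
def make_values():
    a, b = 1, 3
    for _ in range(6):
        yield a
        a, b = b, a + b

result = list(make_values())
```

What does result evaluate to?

Step 1: Fibonacci-like sequence starting with a=1, b=3:
  Iteration 1: yield a=1, then a,b = 3,4
  Iteration 2: yield a=3, then a,b = 4,7
  Iteration 3: yield a=4, then a,b = 7,11
  Iteration 4: yield a=7, then a,b = 11,18
  Iteration 5: yield a=11, then a,b = 18,29
  Iteration 6: yield a=18, then a,b = 29,47
Therefore result = [1, 3, 4, 7, 11, 18].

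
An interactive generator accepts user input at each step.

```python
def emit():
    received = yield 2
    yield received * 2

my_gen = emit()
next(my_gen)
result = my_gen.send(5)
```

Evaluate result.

Step 1: next(my_gen) advances to first yield, producing 2.
Step 2: send(5) resumes, received = 5.
Step 3: yield received * 2 = 5 * 2 = 10.
Therefore result = 10.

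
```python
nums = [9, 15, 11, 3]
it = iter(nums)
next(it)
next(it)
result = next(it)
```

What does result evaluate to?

Step 1: Create iterator over [9, 15, 11, 3].
Step 2: next() consumes 9.
Step 3: next() consumes 15.
Step 4: next() returns 11.
Therefore result = 11.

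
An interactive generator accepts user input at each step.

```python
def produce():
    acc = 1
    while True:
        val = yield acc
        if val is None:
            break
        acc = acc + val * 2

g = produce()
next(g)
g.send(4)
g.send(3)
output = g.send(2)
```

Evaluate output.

Step 1: next() -> yield acc=1.
Step 2: send(4) -> val=4, acc = 1 + 4*2 = 9, yield 9.
Step 3: send(3) -> val=3, acc = 9 + 3*2 = 15, yield 15.
Step 4: send(2) -> val=2, acc = 15 + 2*2 = 19, yield 19.
Therefore output = 19.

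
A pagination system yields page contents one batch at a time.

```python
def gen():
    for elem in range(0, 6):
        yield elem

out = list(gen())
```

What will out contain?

Step 1: The generator yields each value from range(0, 6).
Step 2: list() consumes all yields: [0, 1, 2, 3, 4, 5].
Therefore out = [0, 1, 2, 3, 4, 5].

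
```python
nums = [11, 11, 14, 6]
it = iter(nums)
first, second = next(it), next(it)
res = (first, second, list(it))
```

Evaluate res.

Step 1: Create iterator over [11, 11, 14, 6].
Step 2: first = 11, second = 11.
Step 3: Remaining elements: [14, 6].
Therefore res = (11, 11, [14, 6]).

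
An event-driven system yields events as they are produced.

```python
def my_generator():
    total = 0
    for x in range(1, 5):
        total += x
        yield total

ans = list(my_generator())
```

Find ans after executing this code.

Step 1: Generator accumulates running sum:
  x=1: total = 1, yield 1
  x=2: total = 3, yield 3
  x=3: total = 6, yield 6
  x=4: total = 10, yield 10
Therefore ans = [1, 3, 6, 10].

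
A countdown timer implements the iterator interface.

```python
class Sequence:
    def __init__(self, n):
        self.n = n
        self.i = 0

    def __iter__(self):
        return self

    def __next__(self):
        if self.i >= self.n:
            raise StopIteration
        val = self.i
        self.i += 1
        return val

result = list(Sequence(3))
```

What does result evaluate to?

Step 1: Sequence(3) creates an iterator counting 0 to 2.
Step 2: list() consumes all values: [0, 1, 2].
Therefore result = [0, 1, 2].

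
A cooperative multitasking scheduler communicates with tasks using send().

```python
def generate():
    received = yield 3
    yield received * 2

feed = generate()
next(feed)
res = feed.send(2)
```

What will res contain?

Step 1: next(feed) advances to first yield, producing 3.
Step 2: send(2) resumes, received = 2.
Step 3: yield received * 2 = 2 * 2 = 4.
Therefore res = 4.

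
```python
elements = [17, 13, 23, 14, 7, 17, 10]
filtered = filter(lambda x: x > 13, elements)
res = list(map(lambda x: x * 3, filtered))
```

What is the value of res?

Step 1: Filter elements for elements > 13:
  17: kept
  13: removed
  23: kept
  14: kept
  7: removed
  17: kept
  10: removed
Step 2: Map x * 3 on filtered [17, 23, 14, 17]:
  17 -> 51
  23 -> 69
  14 -> 42
  17 -> 51
Therefore res = [51, 69, 42, 51].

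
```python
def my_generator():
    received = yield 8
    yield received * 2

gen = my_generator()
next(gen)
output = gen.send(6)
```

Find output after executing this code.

Step 1: next(gen) advances to first yield, producing 8.
Step 2: send(6) resumes, received = 6.
Step 3: yield received * 2 = 6 * 2 = 12.
Therefore output = 12.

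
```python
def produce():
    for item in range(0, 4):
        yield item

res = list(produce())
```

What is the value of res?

Step 1: The generator yields each value from range(0, 4).
Step 2: list() consumes all yields: [0, 1, 2, 3].
Therefore res = [0, 1, 2, 3].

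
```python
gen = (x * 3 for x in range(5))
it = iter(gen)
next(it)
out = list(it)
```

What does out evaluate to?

Step 1: Generator produces [0, 3, 6, 9, 12].
Step 2: next(it) consumes first element (0).
Step 3: list(it) collects remaining: [3, 6, 9, 12].
Therefore out = [3, 6, 9, 12].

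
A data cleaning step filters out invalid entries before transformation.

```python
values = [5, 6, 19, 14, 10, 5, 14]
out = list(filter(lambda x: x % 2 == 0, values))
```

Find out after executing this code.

Step 1: Filter elements divisible by 2:
  5 % 2 = 1: removed
  6 % 2 = 0: kept
  19 % 2 = 1: removed
  14 % 2 = 0: kept
  10 % 2 = 0: kept
  5 % 2 = 1: removed
  14 % 2 = 0: kept
Therefore out = [6, 14, 10, 14].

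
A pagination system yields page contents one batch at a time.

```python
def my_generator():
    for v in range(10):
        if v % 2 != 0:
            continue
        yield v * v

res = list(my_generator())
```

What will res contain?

Step 1: Only yield v**2 when v is divisible by 2:
  v=0: 0 % 2 == 0, yield 0**2 = 0
  v=2: 2 % 2 == 0, yield 2**2 = 4
  v=4: 4 % 2 == 0, yield 4**2 = 16
  v=6: 6 % 2 == 0, yield 6**2 = 36
  v=8: 8 % 2 == 0, yield 8**2 = 64
Therefore res = [0, 4, 16, 36, 64].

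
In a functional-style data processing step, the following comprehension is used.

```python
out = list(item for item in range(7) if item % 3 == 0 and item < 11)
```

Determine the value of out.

Step 1: Filter range(7) where item % 3 == 0 and item < 11:
  item=0: both conditions met, included
  item=1: excluded (1 % 3 != 0)
  item=2: excluded (2 % 3 != 0)
  item=3: both conditions met, included
  item=4: excluded (4 % 3 != 0)
  item=5: excluded (5 % 3 != 0)
  item=6: both conditions met, included
Therefore out = [0, 3, 6].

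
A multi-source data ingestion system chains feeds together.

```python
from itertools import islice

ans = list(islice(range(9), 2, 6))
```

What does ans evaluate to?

Step 1: islice(range(9), 2, 6) takes elements at indices [2, 6).
Step 2: Elements: [2, 3, 4, 5].
Therefore ans = [2, 3, 4, 5].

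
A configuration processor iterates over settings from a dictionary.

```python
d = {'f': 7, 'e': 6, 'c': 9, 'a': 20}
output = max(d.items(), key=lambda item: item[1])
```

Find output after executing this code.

Step 1: Find item with maximum value:
  ('f', 7)
  ('e', 6)
  ('c', 9)
  ('a', 20)
Step 2: Maximum value is 20 at key 'a'.
Therefore output = ('a', 20).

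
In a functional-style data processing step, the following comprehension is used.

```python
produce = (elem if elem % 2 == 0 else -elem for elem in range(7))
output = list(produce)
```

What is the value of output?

Step 1: For each elem in range(7), yield elem if even, else -elem:
  elem=0: even, yield 0
  elem=1: odd, yield -1
  elem=2: even, yield 2
  elem=3: odd, yield -3
  elem=4: even, yield 4
  elem=5: odd, yield -5
  elem=6: even, yield 6
Therefore output = [0, -1, 2, -3, 4, -5, 6].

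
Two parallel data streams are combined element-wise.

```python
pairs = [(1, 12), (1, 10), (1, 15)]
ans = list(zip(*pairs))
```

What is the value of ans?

Step 1: zip(*pairs) transposes: unzips [(1, 12), (1, 10), (1, 15)] into separate sequences.
Step 2: First elements: (1, 1, 1), second elements: (12, 10, 15).
Therefore ans = [(1, 1, 1), (12, 10, 15)].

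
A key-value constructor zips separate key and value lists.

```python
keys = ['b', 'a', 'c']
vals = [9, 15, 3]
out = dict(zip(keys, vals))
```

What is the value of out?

Step 1: zip pairs keys with values:
  'b' -> 9
  'a' -> 15
  'c' -> 3
Therefore out = {'b': 9, 'a': 15, 'c': 3}.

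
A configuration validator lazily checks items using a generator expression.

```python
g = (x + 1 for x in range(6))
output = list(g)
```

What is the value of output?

Step 1: For each x in range(6), compute x+1:
  x=0: 0+1 = 1
  x=1: 1+1 = 2
  x=2: 2+1 = 3
  x=3: 3+1 = 4
  x=4: 4+1 = 5
  x=5: 5+1 = 6
Therefore output = [1, 2, 3, 4, 5, 6].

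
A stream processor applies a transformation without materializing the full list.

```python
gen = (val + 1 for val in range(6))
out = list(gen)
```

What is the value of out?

Step 1: For each val in range(6), compute val+1:
  val=0: 0+1 = 1
  val=1: 1+1 = 2
  val=2: 2+1 = 3
  val=3: 3+1 = 4
  val=4: 4+1 = 5
  val=5: 5+1 = 6
Therefore out = [1, 2, 3, 4, 5, 6].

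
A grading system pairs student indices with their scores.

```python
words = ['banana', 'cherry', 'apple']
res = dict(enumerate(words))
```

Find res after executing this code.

Step 1: enumerate pairs indices with words:
  0 -> 'banana'
  1 -> 'cherry'
  2 -> 'apple'
Therefore res = {0: 'banana', 1: 'cherry', 2: 'apple'}.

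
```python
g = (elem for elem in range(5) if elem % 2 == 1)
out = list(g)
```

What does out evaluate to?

Step 1: Filter range(5) keeping only odd values:
  elem=0: even, excluded
  elem=1: odd, included
  elem=2: even, excluded
  elem=3: odd, included
  elem=4: even, excluded
Therefore out = [1, 3].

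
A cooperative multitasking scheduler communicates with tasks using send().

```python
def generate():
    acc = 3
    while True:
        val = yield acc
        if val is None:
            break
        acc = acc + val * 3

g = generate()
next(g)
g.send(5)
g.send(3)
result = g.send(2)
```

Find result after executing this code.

Step 1: next() -> yield acc=3.
Step 2: send(5) -> val=5, acc = 3 + 5*3 = 18, yield 18.
Step 3: send(3) -> val=3, acc = 18 + 3*3 = 27, yield 27.
Step 4: send(2) -> val=2, acc = 27 + 2*3 = 33, yield 33.
Therefore result = 33.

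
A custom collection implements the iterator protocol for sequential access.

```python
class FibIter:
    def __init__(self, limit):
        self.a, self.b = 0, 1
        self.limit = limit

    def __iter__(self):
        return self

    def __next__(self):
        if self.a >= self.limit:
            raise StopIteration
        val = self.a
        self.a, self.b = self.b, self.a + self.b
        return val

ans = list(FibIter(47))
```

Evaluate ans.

Step 1: Fibonacci-like sequence (a=0, b=1) until >= 47:
  Yield 0, then a,b = 1,1
  Yield 1, then a,b = 1,2
  Yield 1, then a,b = 2,3
  Yield 2, then a,b = 3,5
  Yield 3, then a,b = 5,8
  Yield 5, then a,b = 8,13
  Yield 8, then a,b = 13,21
  Yield 13, then a,b = 21,34
  Yield 21, then a,b = 34,55
  Yield 34, then a,b = 55,89
Step 2: 55 >= 47, stop.
Therefore ans = [0, 1, 1, 2, 3, 5, 8, 13, 21, 34].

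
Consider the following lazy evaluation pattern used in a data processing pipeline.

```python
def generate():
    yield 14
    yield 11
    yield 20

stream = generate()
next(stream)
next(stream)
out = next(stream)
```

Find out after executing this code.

Step 1: generate() creates a generator.
Step 2: next(stream) yields 14 (consumed and discarded).
Step 3: next(stream) yields 11 (consumed and discarded).
Step 4: next(stream) yields 20, assigned to out.
Therefore out = 20.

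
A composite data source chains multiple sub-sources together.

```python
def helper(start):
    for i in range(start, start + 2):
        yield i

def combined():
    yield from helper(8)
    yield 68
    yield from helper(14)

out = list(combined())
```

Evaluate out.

Step 1: combined() delegates to helper(8):
  yield 8
  yield 9
Step 2: yield 68
Step 3: Delegates to helper(14):
  yield 14
  yield 15
Therefore out = [8, 9, 68, 14, 15].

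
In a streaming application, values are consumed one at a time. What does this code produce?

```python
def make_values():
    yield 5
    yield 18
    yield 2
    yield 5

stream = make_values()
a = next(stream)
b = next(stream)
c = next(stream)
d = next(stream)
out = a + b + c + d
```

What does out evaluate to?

Step 1: Create generator and consume all values:
  a = next(stream) = 5
  b = next(stream) = 18
  c = next(stream) = 2
  d = next(stream) = 5
Step 2: out = 5 + 18 + 2 + 5 = 30.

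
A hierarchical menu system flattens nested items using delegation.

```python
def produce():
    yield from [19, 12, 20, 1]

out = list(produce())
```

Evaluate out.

Step 1: yield from delegates to the iterable, yielding each element.
Step 2: Collected values: [19, 12, 20, 1].
Therefore out = [19, 12, 20, 1].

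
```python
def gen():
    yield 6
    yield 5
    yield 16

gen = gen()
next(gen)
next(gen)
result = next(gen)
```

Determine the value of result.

Step 1: gen() creates a generator.
Step 2: next(gen) yields 6 (consumed and discarded).
Step 3: next(gen) yields 5 (consumed and discarded).
Step 4: next(gen) yields 16, assigned to result.
Therefore result = 16.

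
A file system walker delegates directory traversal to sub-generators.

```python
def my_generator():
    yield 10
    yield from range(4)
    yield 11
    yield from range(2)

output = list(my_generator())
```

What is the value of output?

Step 1: Trace yields in order:
  yield 10
  yield 0
  yield 1
  yield 2
  yield 3
  yield 11
  yield 0
  yield 1
Therefore output = [10, 0, 1, 2, 3, 11, 0, 1].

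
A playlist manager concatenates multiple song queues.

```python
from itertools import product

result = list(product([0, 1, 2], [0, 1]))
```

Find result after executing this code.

Step 1: product([0, 1, 2], [0, 1]) gives all pairs:
  (0, 0)
  (0, 1)
  (1, 0)
  (1, 1)
  (2, 0)
  (2, 1)
Therefore result = [(0, 0), (0, 1), (1, 0), (1, 1), (2, 0), (2, 1)].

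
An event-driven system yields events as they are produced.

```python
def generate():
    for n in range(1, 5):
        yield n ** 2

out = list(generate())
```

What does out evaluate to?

Step 1: For each n in range(1, 5), yield n**2:
  n=1: yield 1**2 = 1
  n=2: yield 2**2 = 4
  n=3: yield 3**2 = 9
  n=4: yield 4**2 = 16
Therefore out = [1, 4, 9, 16].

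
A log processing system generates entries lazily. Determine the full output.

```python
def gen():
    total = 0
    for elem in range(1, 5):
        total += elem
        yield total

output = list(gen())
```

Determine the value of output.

Step 1: Generator accumulates running sum:
  elem=1: total = 1, yield 1
  elem=2: total = 3, yield 3
  elem=3: total = 6, yield 6
  elem=4: total = 10, yield 10
Therefore output = [1, 3, 6, 10].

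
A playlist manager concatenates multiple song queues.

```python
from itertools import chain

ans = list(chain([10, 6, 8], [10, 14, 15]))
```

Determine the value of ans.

Step 1: chain() concatenates iterables: [10, 6, 8] + [10, 14, 15].
Therefore ans = [10, 6, 8, 10, 14, 15].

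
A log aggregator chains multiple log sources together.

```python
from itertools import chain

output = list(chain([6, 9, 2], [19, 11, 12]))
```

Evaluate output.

Step 1: chain() concatenates iterables: [6, 9, 2] + [19, 11, 12].
Therefore output = [6, 9, 2, 19, 11, 12].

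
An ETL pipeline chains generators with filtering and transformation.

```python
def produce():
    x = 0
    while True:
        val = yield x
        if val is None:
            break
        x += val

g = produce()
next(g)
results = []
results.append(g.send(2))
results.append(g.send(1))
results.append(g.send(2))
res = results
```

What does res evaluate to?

Step 1: next(g) -> yield 0.
Step 2: send(2) -> x = 2, yield 2.
Step 3: send(1) -> x = 3, yield 3.
Step 4: send(2) -> x = 5, yield 5.
Therefore res = [2, 3, 5].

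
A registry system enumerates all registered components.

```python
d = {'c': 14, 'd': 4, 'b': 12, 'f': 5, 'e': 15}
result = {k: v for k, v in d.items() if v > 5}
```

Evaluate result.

Step 1: Filter items where value > 5:
  'c': 14 > 5: kept
  'd': 4 <= 5: removed
  'b': 12 > 5: kept
  'f': 5 <= 5: removed
  'e': 15 > 5: kept
Therefore result = {'c': 14, 'b': 12, 'e': 15}.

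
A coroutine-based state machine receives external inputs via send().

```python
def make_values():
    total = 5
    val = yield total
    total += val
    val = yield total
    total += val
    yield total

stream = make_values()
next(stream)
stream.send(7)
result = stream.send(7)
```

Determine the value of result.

Step 1: next() -> yield total=5.
Step 2: send(7) -> val=7, total = 5+7 = 12, yield 12.
Step 3: send(7) -> val=7, total = 12+7 = 19, yield 19.
Therefore result = 19.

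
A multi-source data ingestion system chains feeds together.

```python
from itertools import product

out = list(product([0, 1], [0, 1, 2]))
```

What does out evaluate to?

Step 1: product([0, 1], [0, 1, 2]) gives all pairs:
  (0, 0)
  (0, 1)
  (0, 2)
  (1, 0)
  (1, 1)
  (1, 2)
Therefore out = [(0, 0), (0, 1), (0, 2), (1, 0), (1, 1), (1, 2)].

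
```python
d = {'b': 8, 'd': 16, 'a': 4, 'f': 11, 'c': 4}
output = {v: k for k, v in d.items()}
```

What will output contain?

Step 1: Invert dict (swap keys and values):
  'b': 8 -> 8: 'b'
  'd': 16 -> 16: 'd'
  'a': 4 -> 4: 'a'
  'f': 11 -> 11: 'f'
  'c': 4 -> 4: 'c'
Therefore output = {8: 'b', 16: 'd', 4: 'c', 11: 'f'}.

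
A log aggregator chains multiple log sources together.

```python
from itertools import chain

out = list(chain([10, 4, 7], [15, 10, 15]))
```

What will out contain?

Step 1: chain() concatenates iterables: [10, 4, 7] + [15, 10, 15].
Therefore out = [10, 4, 7, 15, 10, 15].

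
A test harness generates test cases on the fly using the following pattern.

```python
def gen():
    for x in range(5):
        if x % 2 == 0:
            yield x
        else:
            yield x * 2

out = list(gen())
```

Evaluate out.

Step 1: For each x in range(5), yield x if even, else x*2:
  x=0 (even): yield 0
  x=1 (odd): yield 1*2 = 2
  x=2 (even): yield 2
  x=3 (odd): yield 3*2 = 6
  x=4 (even): yield 4
Therefore out = [0, 2, 2, 6, 4].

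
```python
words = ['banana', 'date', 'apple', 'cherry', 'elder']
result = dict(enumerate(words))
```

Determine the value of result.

Step 1: enumerate pairs indices with words:
  0 -> 'banana'
  1 -> 'date'
  2 -> 'apple'
  3 -> 'cherry'
  4 -> 'elder'
Therefore result = {0: 'banana', 1: 'date', 2: 'apple', 3: 'cherry', 4: 'elder'}.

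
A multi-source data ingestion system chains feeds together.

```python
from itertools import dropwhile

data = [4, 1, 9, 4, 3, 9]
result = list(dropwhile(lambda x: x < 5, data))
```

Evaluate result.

Step 1: dropwhile drops elements while < 5:
  4 < 5: dropped
  1 < 5: dropped
  9: kept (dropping stopped)
Step 2: Remaining elements kept regardless of condition.
Therefore result = [9, 4, 3, 9].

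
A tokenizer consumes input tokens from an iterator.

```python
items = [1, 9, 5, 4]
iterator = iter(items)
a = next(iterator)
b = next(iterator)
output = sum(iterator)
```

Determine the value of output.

Step 1: Create iterator over [1, 9, 5, 4].
Step 2: a = next() = 1, b = next() = 9.
Step 3: sum() of remaining [5, 4] = 9.
Therefore output = 9.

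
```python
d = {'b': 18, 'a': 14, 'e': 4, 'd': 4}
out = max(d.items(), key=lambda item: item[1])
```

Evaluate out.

Step 1: Find item with maximum value:
  ('b', 18)
  ('a', 14)
  ('e', 4)
  ('d', 4)
Step 2: Maximum value is 18 at key 'b'.
Therefore out = ('b', 18).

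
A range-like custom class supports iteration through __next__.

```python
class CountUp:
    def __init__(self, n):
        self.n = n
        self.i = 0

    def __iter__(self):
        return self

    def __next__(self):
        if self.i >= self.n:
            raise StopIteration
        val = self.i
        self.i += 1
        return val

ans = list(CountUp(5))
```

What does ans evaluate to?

Step 1: CountUp(5) creates an iterator counting 0 to 4.
Step 2: list() consumes all values: [0, 1, 2, 3, 4].
Therefore ans = [0, 1, 2, 3, 4].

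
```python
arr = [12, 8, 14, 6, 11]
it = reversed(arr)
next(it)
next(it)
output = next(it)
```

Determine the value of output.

Step 1: reversed([12, 8, 14, 6, 11]) gives iterator: [11, 6, 14, 8, 12].
Step 2: First next() = 11, second next() = 6.
Step 3: Third next() = 14.
Therefore output = 14.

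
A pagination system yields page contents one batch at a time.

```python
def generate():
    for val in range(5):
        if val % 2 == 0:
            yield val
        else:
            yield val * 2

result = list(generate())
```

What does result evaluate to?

Step 1: For each val in range(5), yield val if even, else val*2:
  val=0 (even): yield 0
  val=1 (odd): yield 1*2 = 2
  val=2 (even): yield 2
  val=3 (odd): yield 3*2 = 6
  val=4 (even): yield 4
Therefore result = [0, 2, 2, 6, 4].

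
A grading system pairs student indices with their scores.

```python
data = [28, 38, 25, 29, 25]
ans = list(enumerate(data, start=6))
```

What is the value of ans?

Step 1: enumerate with start=6:
  (6, 28)
  (7, 38)
  (8, 25)
  (9, 29)
  (10, 25)
Therefore ans = [(6, 28), (7, 38), (8, 25), (9, 29), (10, 25)].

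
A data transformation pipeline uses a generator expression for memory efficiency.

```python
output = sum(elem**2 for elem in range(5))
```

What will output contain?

Step 1: Compute elem**2 for each elem in range(5):
  elem=0: 0**2 = 0
  elem=1: 1**2 = 1
  elem=2: 2**2 = 4
  elem=3: 3**2 = 9
  elem=4: 4**2 = 16
Step 2: sum = 0 + 1 + 4 + 9 + 16 = 30.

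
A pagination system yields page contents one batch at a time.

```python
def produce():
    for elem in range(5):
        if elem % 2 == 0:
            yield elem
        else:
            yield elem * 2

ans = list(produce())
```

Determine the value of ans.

Step 1: For each elem in range(5), yield elem if even, else elem*2:
  elem=0 (even): yield 0
  elem=1 (odd): yield 1*2 = 2
  elem=2 (even): yield 2
  elem=3 (odd): yield 3*2 = 6
  elem=4 (even): yield 4
Therefore ans = [0, 2, 2, 6, 4].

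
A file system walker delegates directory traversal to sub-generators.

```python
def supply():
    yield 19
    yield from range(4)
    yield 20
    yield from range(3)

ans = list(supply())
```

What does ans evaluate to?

Step 1: Trace yields in order:
  yield 19
  yield 0
  yield 1
  yield 2
  yield 3
  yield 20
  yield 0
  yield 1
  yield 2
Therefore ans = [19, 0, 1, 2, 3, 20, 0, 1, 2].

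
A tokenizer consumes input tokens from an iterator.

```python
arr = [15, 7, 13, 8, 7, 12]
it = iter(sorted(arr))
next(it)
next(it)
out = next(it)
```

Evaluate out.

Step 1: sorted([15, 7, 13, 8, 7, 12]) = [7, 7, 8, 12, 13, 15].
Step 2: Create iterator and skip 2 elements.
Step 3: next() returns 8.
Therefore out = 8.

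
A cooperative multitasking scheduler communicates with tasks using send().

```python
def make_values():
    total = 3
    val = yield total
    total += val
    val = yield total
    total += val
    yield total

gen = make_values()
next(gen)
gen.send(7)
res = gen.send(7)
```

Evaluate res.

Step 1: next() -> yield total=3.
Step 2: send(7) -> val=7, total = 3+7 = 10, yield 10.
Step 3: send(7) -> val=7, total = 10+7 = 17, yield 17.
Therefore res = 17.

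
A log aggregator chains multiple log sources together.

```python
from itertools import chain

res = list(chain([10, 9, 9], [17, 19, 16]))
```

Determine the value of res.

Step 1: chain() concatenates iterables: [10, 9, 9] + [17, 19, 16].
Therefore res = [10, 9, 9, 17, 19, 16].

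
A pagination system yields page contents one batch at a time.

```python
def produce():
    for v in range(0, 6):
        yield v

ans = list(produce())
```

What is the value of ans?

Step 1: The generator yields each value from range(0, 6).
Step 2: list() consumes all yields: [0, 1, 2, 3, 4, 5].
Therefore ans = [0, 1, 2, 3, 4, 5].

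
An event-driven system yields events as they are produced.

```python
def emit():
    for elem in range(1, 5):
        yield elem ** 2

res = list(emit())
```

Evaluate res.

Step 1: For each elem in range(1, 5), yield elem**2:
  elem=1: yield 1**2 = 1
  elem=2: yield 2**2 = 4
  elem=3: yield 3**2 = 9
  elem=4: yield 4**2 = 16
Therefore res = [1, 4, 9, 16].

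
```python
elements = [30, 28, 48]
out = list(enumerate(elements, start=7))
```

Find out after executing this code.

Step 1: enumerate with start=7:
  (7, 30)
  (8, 28)
  (9, 48)
Therefore out = [(7, 30), (8, 28), (9, 48)].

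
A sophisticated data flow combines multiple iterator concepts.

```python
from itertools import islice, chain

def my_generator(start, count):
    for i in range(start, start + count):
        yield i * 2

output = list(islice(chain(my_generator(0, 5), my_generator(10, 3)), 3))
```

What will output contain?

Step 1: my_generator(0, 5) yields [0, 2, 4, 6, 8].
Step 2: my_generator(10, 3) yields [20, 22, 24].
Step 3: chain concatenates: [0, 2, 4, 6, 8, 20, 22, 24].
Step 4: islice takes first 3: [0, 2, 4].
Therefore output = [0, 2, 4].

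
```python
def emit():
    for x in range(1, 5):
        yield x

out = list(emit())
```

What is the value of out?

Step 1: The generator yields each value from range(1, 5).
Step 2: list() consumes all yields: [1, 2, 3, 4].
Therefore out = [1, 2, 3, 4].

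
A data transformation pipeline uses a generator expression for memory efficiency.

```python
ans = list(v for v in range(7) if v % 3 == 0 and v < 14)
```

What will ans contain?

Step 1: Filter range(7) where v % 3 == 0 and v < 14:
  v=0: both conditions met, included
  v=1: excluded (1 % 3 != 0)
  v=2: excluded (2 % 3 != 0)
  v=3: both conditions met, included
  v=4: excluded (4 % 3 != 0)
  v=5: excluded (5 % 3 != 0)
  v=6: both conditions met, included
Therefore ans = [0, 3, 6].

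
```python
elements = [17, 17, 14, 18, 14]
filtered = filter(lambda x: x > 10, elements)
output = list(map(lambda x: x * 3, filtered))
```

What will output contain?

Step 1: Filter elements for elements > 10:
  17: kept
  17: kept
  14: kept
  18: kept
  14: kept
Step 2: Map x * 3 on filtered [17, 17, 14, 18, 14]:
  17 -> 51
  17 -> 51
  14 -> 42
  18 -> 54
  14 -> 42
Therefore output = [51, 51, 42, 54, 42].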